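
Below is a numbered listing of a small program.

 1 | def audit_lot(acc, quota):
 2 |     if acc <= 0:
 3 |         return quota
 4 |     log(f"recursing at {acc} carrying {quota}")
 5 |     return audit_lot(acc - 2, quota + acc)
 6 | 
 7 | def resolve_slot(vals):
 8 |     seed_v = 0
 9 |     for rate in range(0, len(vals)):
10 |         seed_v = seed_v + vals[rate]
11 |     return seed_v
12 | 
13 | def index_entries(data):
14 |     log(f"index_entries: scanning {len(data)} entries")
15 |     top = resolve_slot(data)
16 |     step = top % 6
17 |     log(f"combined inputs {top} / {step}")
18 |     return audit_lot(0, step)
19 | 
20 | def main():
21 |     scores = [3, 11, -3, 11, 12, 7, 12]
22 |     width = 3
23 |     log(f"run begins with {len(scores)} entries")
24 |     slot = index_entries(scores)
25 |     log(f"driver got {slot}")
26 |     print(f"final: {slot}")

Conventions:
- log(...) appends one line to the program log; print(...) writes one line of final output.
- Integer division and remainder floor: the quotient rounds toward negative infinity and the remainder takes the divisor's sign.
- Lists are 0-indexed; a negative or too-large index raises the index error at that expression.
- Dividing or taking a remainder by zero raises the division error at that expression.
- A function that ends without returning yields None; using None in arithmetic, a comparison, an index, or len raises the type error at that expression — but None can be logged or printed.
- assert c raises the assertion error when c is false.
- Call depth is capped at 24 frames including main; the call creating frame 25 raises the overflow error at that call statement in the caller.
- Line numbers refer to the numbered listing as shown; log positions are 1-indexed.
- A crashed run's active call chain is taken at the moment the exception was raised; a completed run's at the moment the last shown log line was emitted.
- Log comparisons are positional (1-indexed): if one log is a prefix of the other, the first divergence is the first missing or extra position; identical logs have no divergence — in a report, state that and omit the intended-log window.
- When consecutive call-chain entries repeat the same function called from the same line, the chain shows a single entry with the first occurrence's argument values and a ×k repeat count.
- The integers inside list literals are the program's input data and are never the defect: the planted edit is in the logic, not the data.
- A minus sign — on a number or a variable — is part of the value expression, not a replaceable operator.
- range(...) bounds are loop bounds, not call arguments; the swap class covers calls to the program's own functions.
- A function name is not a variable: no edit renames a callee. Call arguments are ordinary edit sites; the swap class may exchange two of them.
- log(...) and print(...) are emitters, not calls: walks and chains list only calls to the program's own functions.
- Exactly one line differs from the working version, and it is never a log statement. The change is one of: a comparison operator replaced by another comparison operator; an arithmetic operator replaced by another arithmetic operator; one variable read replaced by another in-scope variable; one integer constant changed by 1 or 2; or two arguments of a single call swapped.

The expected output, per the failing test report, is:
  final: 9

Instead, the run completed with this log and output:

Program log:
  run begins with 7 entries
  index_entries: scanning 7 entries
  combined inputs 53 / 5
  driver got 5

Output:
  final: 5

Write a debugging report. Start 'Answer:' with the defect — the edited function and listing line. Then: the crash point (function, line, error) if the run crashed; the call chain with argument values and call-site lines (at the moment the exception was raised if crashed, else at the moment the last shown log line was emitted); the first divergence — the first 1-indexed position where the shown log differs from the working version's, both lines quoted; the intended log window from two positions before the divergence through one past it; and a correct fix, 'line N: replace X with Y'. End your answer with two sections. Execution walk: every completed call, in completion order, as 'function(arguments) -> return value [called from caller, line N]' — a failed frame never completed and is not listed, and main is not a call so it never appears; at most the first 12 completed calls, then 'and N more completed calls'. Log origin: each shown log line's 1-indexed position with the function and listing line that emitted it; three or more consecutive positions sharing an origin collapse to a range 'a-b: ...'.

Answer: the defect is in index_entries at line 18.
The tell: Everything matches until log position 4, which reads 'driver got 5' in place of 'recursing at 5 carrying 0'.
Call chain: main.
First divergence: at position 4 the run shows 'driver got 5' where the working version logs 'recursing at 5 carrying 0'.
Intended log window:
  2: index_entries: scanning 7 entries
  3: combined inputs 53 / 5
  4: recursing at 5 carrying 0
  5: recursing at 3 carrying 5
Execution walk:
  resolve_slot([3, 11, -3, 11, 12, 7, 12]) -> 53  [called from index_entries, line 15]
  audit_lot(0, 5) -> 5  [called from index_entries, line 18]
  index_entries([3, 11, -3, 11, 12, 7, 12]) -> 5  [called from main, line 24]
Log origin:
  1 — main, line 23
  2 — index_entries, line 14
  3 — index_entries, line 17
  4 — main, line 25
A correct fix: line 18: replace `audit_lot(0, step)` with `audit_lot(step, 0)`.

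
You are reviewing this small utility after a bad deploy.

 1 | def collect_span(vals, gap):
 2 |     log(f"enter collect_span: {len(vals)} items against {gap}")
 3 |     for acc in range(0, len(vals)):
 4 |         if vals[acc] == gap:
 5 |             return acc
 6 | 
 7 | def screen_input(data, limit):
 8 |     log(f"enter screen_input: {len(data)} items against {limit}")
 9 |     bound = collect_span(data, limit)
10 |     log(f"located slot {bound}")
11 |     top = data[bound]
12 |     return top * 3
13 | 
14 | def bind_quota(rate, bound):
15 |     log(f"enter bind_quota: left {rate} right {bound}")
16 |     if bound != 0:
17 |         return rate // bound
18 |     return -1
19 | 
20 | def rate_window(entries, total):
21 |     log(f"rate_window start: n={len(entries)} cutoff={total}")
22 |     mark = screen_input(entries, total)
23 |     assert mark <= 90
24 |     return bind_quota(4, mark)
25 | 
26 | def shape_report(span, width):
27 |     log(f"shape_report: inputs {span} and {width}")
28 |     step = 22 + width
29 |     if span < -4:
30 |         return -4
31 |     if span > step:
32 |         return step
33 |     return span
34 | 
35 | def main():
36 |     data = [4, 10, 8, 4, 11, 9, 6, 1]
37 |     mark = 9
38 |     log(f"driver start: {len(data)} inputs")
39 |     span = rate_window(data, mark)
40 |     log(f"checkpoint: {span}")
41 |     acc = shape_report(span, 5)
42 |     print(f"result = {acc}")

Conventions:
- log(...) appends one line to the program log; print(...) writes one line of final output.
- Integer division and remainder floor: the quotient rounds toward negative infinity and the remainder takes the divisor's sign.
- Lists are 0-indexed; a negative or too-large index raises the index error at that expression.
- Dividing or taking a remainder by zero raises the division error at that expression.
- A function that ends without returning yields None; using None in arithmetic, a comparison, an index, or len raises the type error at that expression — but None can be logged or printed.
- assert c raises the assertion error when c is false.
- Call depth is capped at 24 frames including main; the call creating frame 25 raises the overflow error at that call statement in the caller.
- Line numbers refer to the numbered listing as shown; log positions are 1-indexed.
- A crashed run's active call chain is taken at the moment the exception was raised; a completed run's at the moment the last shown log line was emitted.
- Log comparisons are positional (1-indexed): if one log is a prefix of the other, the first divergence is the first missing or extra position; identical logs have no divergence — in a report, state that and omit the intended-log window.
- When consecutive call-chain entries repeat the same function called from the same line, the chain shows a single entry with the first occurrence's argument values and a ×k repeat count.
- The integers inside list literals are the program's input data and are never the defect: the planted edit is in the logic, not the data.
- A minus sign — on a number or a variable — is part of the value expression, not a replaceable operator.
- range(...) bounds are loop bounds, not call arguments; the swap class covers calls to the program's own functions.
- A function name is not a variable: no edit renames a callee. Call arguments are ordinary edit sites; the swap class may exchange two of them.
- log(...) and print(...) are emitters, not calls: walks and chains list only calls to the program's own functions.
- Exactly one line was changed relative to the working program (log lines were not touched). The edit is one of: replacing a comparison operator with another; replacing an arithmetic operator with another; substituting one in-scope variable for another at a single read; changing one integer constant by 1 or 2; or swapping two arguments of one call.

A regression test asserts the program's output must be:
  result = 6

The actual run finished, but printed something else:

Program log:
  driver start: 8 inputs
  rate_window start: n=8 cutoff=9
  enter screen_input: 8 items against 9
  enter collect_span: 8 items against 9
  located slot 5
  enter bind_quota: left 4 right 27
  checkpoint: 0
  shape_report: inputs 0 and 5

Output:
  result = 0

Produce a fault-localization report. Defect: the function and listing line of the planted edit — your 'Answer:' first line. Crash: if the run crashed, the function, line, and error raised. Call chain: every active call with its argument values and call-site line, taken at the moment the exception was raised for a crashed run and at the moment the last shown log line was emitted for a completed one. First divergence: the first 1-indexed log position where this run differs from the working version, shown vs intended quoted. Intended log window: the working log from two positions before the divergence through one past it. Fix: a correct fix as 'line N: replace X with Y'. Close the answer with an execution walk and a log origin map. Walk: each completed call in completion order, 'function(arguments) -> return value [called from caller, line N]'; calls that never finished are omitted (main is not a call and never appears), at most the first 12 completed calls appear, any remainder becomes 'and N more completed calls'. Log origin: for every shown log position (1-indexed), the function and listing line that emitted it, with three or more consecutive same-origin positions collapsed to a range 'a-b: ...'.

Answer: the defect is in rate_window at line 24.
The tell: Log line 6 is where behavior first shows: 'enter bind_quota: left 4 right 27' appears instead of 'enter bind_quota: left 27 right 4'.
Call chain: main -> shape_report(0, 5) (called at line 41).
First divergence: at position 6 the run shows 'enter bind_quota: left 4 right 27' where the working version logs 'enter bind_quota: left 27 right 4'.
Intended log window:
  4: enter collect_span: 8 items against 9
  5: located slot 5
  6: enter bind_quota: left 27 right 4
  7: checkpoint: 6
Execution walk:
  collect_span([4, 10, 8, 4, 11, 9, 6, 1], 9) -> 5  [called from screen_input, line 9]
  screen_input([4, 10, 8, 4, 11, 9, 6, 1], 9) -> 27  [called from rate_window, line 22]
  bind_quota(4, 27) -> 0  [called from rate_window, line 24]
  rate_window([4, 10, 8, 4, 11, 9, 6, 1], 9) -> 0  [called from main, line 39]
  shape_report(0, 5) -> 0  [called from main, line 41]
Log origins:
  1: logged in main at line 38
  2: logged in rate_window at line 21
  3: logged in screen_input at line 8
  4: logged in collect_span at line 2
  5: logged in screen_input at line 10
  6: logged in bind_quota at line 15
  7: logged in main at line 40
  8: logged in shape_report at line 27
A correct fix: line 24: replace `bind_quota(4, mark)` with `bind_quota(mark, 4)`.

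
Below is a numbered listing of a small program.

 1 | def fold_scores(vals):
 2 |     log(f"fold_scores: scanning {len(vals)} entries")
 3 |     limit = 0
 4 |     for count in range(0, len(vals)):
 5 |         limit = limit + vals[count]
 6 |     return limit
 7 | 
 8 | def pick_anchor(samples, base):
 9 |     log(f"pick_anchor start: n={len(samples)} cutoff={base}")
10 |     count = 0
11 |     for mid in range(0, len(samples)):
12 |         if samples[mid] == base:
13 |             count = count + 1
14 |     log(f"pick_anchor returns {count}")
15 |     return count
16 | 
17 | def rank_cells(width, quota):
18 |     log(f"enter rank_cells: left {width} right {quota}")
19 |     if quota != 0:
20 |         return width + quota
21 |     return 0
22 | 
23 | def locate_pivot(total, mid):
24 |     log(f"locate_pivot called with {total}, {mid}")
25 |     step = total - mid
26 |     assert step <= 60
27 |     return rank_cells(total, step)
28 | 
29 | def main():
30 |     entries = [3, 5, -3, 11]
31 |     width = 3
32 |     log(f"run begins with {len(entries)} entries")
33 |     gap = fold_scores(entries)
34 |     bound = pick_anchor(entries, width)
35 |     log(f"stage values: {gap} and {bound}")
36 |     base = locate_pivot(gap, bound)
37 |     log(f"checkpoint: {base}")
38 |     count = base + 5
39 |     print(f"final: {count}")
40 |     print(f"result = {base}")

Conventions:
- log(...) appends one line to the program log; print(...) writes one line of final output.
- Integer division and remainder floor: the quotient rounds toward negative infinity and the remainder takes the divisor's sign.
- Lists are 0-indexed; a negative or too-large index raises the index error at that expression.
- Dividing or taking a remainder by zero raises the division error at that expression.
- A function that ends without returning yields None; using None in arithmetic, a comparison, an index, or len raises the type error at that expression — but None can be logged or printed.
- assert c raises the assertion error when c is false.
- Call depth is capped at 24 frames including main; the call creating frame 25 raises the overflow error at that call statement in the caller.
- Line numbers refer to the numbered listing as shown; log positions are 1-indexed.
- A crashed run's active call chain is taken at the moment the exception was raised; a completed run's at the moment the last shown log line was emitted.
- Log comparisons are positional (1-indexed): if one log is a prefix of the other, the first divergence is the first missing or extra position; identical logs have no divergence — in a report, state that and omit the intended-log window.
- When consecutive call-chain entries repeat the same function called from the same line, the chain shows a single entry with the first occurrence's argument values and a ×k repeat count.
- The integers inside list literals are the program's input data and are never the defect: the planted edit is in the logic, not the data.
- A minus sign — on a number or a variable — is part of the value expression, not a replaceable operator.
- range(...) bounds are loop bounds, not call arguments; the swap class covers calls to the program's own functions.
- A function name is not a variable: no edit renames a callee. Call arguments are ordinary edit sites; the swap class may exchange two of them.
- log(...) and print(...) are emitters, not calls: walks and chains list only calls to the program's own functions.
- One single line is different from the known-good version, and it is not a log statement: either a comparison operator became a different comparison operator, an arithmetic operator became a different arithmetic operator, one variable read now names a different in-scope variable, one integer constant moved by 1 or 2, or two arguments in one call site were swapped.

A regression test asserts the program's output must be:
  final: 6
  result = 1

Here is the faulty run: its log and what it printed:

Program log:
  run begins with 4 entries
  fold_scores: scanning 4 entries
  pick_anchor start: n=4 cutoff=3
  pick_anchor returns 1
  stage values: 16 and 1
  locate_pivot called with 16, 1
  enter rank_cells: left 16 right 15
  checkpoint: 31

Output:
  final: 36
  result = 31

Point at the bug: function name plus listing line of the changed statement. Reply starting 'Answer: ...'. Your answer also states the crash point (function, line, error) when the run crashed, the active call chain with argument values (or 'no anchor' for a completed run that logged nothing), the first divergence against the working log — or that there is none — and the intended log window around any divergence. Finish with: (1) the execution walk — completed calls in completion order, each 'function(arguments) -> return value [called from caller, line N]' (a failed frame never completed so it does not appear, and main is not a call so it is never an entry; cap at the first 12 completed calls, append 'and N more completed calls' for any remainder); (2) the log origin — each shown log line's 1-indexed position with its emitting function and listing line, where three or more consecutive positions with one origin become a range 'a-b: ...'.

Answer: the defect is in rank_cells at line 20.
Core observation: The log first diverges at position 8: the faulty run prints 'checkpoint: 31' where the working version prints 'checkpoint: 1'.
Call chain: main.
First divergence: at position 8 the run shows 'checkpoint: 31' where the working version logs 'checkpoint: 1'.
Intended log window:
  6: locate_pivot called with 16, 1
  7: enter rank_cells: left 16 right 15
  8: checkpoint: 1
Execution walk:
  fold_scores([3, 5, -3, 11]) -> 16  [called from main, line 33]
  pick_anchor([3, 5, -3, 11], 3) -> 1  [called from main, line 34]
  rank_cells(16, 15) -> 31  [called from locate_pivot, line 27]
  locate_pivot(16, 1) -> 31  [called from main, line 36]
Origin of each log line:
  1 — main, line 32
  2 — fold_scores, line 2
  3 — pick_anchor, line 9
  4 — pick_anchor, line 14
  5 — main, line 35
  6 — locate_pivot, line 24
  7 — rank_cells, line 18
  8 — main, line 37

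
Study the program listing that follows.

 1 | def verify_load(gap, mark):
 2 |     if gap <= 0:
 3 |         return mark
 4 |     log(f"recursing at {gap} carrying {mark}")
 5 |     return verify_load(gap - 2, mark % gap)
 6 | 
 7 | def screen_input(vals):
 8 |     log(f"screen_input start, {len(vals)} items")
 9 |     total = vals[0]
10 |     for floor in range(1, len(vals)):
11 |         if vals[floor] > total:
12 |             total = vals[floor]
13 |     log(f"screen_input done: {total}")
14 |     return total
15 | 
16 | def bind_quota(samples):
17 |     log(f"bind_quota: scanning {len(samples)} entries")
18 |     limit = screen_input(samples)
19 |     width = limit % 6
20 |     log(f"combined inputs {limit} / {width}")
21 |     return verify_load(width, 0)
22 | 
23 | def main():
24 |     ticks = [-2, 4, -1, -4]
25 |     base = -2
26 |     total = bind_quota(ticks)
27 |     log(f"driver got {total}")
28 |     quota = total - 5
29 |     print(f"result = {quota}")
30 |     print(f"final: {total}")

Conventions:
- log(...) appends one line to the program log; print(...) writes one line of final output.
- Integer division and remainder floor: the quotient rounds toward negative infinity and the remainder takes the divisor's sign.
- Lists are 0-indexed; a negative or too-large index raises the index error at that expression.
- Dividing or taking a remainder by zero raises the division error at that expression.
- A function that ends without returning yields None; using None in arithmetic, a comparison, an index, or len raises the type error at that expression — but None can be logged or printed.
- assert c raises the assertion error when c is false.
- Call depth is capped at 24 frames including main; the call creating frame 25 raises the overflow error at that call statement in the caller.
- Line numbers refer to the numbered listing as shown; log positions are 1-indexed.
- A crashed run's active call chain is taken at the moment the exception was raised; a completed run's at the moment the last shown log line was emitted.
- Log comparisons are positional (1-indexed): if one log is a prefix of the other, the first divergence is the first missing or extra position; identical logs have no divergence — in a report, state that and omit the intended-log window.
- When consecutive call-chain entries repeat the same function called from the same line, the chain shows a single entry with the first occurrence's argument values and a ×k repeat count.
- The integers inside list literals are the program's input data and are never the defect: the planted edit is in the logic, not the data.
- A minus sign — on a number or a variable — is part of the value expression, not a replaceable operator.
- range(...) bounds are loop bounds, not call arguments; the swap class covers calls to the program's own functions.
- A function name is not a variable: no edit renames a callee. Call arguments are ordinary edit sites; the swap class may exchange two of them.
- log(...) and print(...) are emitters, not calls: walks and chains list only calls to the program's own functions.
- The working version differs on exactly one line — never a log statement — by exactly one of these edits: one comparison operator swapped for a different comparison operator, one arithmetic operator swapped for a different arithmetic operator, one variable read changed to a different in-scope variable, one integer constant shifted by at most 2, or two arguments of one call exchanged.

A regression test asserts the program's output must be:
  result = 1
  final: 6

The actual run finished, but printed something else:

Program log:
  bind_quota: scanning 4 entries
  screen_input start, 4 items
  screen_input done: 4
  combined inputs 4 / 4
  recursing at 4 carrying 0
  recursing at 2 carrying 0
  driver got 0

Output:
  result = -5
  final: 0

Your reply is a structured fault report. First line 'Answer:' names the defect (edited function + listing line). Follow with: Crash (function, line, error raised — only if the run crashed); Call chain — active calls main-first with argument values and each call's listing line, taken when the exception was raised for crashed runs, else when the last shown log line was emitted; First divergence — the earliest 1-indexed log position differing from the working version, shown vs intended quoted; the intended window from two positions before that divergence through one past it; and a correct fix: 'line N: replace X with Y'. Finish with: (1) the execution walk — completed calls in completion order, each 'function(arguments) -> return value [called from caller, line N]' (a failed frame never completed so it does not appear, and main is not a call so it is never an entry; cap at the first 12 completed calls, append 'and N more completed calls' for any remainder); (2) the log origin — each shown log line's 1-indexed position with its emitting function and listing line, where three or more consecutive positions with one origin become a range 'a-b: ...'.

Answer: the defect is in verify_load at line 5.
Key observation: Everything matches until log position 6, which reads 'recursing at 2 carrying 0' in place of 'recursing at 2 carrying 4'.
Call chain: main.
First divergence: position 6 — the shown line 'recursing at 2 carrying 0' should read 'recursing at 2 carrying 4'.
Intended log window:
  4: combined inputs 4 / 4
  5: recursing at 4 carrying 0
  6: recursing at 2 carrying 4
  7: driver got 6
Execution walk:
  screen_input([-2, 4, -1, -4]) -> 4  [called from bind_quota, line 18]
  verify_load(0, 0) -> 0  [called from verify_load, line 5]
  verify_load(2, 0) -> 0  [called from verify_load, line 5]
  verify_load(4, 0) -> 0  [called from bind_quota, line 21]
  bind_quota([-2, 4, -1, -4]) -> 0  [called from main, line 26]
Log origin:
  1 — bind_quota, line 17
  2 — screen_input, line 8
  3 — screen_input, line 13
  4 — bind_quota, line 20
  5 — verify_load, line 4
  6 — verify_load, line 4
  7 — main, line 27
A correct fix: line 5: replace `%` with `+`.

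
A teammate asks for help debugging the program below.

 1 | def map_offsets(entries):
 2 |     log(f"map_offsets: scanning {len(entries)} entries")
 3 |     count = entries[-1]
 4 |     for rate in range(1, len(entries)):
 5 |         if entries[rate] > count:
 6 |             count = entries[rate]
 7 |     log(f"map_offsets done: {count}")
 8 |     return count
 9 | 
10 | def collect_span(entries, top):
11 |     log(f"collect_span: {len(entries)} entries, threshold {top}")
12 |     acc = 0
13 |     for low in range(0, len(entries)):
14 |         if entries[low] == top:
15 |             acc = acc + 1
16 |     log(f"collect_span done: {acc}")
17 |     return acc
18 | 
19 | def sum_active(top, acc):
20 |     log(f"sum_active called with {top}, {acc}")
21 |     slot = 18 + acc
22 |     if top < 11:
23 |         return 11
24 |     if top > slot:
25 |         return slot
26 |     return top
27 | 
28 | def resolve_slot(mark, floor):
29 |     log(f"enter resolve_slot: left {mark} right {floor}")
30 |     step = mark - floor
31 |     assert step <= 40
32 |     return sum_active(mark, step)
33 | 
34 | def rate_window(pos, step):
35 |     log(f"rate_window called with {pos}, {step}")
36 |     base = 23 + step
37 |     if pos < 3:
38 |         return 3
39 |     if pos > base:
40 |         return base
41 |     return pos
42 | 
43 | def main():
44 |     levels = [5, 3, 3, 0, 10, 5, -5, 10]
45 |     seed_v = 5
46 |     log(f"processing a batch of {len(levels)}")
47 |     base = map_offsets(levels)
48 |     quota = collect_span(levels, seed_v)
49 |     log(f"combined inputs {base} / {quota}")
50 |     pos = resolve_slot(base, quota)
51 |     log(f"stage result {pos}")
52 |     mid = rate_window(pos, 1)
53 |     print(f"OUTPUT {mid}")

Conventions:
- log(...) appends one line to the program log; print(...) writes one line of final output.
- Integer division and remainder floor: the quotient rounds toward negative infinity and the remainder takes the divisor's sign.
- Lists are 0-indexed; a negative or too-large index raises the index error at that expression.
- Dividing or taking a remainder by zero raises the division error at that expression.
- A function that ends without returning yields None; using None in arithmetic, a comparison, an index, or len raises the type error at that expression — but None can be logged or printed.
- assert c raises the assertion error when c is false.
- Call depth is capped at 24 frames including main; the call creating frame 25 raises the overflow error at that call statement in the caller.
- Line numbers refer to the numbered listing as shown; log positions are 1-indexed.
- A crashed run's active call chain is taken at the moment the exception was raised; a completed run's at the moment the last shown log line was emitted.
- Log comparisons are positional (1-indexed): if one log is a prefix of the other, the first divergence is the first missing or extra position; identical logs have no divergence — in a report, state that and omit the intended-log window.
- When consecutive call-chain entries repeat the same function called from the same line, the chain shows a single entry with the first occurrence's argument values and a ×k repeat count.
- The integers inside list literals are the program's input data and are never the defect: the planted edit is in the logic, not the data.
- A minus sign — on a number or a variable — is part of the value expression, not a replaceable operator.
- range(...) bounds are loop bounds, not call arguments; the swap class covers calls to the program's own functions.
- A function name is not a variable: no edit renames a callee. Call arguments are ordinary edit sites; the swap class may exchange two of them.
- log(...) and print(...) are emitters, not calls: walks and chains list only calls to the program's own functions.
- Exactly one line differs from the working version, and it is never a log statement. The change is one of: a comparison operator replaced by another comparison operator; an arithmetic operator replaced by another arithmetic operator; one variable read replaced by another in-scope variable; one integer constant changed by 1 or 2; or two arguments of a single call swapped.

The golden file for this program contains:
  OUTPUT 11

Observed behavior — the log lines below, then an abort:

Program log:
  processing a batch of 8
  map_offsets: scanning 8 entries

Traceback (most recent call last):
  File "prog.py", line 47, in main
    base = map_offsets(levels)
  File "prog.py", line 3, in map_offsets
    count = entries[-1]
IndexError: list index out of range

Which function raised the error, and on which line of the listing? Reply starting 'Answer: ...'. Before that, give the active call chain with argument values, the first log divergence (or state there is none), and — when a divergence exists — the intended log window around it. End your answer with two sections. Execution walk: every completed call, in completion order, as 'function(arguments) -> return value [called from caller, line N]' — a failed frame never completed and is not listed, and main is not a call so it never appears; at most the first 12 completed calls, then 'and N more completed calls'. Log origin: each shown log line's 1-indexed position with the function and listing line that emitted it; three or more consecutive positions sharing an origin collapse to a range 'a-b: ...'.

Answer: the error was raised in map_offsets, line 3.
Key observation: After 2 matching log lines the faulty run goes silent, while the working version continues with 'map_offsets done: 10'.
Call chain: main -> map_offsets([5, 3, 3, 0, 10, 5, -5, 10]) (called at line 47).
First divergence: position 3 — after 2 matching lines the faulty run goes silent; intended next line 'map_offsets done: 10'.
Intended log window:
  1: processing a batch of 8
  2: map_offsets: scanning 8 entries
  3: map_offsets done: 10
  4: collect_span: 8 entries, threshold 5
Execution walk:
  (no call completed)
Log origins:
  1 — main, line 46
  2 — map_offsets, line 2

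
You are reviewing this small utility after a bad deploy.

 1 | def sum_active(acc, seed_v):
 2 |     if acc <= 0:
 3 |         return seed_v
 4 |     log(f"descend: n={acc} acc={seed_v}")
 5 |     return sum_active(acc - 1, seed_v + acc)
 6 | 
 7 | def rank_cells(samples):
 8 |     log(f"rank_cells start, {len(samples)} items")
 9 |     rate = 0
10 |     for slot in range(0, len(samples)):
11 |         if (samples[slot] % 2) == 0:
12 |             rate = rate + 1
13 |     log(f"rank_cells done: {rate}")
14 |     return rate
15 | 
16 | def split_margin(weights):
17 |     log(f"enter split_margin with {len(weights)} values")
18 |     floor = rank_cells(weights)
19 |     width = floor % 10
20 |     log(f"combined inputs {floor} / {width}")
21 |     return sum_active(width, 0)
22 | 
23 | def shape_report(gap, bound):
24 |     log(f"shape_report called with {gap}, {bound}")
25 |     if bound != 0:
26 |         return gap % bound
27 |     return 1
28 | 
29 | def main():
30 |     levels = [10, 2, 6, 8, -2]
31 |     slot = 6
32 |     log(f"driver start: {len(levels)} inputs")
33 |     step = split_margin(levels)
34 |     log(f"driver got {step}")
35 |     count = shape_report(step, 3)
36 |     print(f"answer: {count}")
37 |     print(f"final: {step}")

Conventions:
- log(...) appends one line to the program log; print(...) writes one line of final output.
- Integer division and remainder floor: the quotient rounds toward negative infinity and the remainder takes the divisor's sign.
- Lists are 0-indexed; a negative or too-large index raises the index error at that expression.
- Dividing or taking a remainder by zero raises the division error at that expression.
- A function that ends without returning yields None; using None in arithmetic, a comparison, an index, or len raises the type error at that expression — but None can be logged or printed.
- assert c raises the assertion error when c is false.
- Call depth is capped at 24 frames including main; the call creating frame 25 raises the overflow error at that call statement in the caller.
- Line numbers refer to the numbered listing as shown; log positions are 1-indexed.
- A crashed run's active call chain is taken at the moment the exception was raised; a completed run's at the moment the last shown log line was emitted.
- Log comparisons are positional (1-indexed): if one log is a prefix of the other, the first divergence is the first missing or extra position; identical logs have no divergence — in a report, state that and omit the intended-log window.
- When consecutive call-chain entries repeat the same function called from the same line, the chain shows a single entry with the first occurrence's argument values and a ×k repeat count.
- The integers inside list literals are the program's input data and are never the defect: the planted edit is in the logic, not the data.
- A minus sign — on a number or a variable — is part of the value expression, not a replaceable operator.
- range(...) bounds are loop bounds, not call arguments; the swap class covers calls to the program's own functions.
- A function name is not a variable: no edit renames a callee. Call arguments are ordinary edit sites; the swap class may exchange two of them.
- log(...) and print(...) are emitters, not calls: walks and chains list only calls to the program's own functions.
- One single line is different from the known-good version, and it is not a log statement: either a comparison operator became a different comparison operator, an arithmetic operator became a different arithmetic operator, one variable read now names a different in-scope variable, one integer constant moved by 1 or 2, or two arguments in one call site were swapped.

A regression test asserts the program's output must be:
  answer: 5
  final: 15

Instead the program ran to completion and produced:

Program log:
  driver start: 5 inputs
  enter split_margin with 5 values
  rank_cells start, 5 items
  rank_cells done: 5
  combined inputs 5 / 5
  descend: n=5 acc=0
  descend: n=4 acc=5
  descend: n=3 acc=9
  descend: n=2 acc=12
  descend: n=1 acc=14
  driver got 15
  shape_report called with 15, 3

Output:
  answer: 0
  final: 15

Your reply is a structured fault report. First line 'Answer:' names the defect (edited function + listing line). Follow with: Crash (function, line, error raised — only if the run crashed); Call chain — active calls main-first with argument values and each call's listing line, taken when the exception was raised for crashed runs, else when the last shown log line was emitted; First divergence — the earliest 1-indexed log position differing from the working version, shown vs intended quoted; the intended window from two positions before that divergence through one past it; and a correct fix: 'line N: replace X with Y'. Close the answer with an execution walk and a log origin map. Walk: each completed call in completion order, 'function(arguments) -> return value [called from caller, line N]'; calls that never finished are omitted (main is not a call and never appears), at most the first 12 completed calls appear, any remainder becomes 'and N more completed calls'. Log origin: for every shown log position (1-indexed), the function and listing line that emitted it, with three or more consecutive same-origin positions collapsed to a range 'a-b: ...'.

Answer: the defect is in shape_report at line 26.
Core observation: The logs agree in full; only the final output differs.
Call chain: main -> shape_report(15, 3) (called at line 35).
First divergence: none; the two logs match at every position.
Execution walk:
  rank_cells([10, 2, 6, 8, -2]) -> 5  [called from split_margin, line 18]
  sum_active(0, 15) -> 15  [called from sum_active, line 5]
  sum_active(1, 14) -> 15  [called from sum_active, line 5]
  sum_active(2, 12) -> 15  [called from sum_active, line 5]
  sum_active(3, 9) -> 15  [called from sum_active, line 5]
  sum_active(4, 5) -> 15  [called from sum_active, line 5]
  sum_active(5, 0) -> 15  [called from split_margin, line 21]
  split_margin([10, 2, 6, 8, -2]) -> 15  [called from main, line 33]
  shape_report(15, 3) -> 0  [called from main, line 35]
Log origin:
  1: logged in main at line 32
  2: logged in split_margin at line 17
  3: logged in rank_cells at line 8
  4: logged in rank_cells at line 13
  5: logged in split_margin at line 20
  6-10: logged in sum_active at line 4
  11: logged in main at line 34
  12: logged in shape_report at line 24
A correct fix: line 26: replace `%` with `//`.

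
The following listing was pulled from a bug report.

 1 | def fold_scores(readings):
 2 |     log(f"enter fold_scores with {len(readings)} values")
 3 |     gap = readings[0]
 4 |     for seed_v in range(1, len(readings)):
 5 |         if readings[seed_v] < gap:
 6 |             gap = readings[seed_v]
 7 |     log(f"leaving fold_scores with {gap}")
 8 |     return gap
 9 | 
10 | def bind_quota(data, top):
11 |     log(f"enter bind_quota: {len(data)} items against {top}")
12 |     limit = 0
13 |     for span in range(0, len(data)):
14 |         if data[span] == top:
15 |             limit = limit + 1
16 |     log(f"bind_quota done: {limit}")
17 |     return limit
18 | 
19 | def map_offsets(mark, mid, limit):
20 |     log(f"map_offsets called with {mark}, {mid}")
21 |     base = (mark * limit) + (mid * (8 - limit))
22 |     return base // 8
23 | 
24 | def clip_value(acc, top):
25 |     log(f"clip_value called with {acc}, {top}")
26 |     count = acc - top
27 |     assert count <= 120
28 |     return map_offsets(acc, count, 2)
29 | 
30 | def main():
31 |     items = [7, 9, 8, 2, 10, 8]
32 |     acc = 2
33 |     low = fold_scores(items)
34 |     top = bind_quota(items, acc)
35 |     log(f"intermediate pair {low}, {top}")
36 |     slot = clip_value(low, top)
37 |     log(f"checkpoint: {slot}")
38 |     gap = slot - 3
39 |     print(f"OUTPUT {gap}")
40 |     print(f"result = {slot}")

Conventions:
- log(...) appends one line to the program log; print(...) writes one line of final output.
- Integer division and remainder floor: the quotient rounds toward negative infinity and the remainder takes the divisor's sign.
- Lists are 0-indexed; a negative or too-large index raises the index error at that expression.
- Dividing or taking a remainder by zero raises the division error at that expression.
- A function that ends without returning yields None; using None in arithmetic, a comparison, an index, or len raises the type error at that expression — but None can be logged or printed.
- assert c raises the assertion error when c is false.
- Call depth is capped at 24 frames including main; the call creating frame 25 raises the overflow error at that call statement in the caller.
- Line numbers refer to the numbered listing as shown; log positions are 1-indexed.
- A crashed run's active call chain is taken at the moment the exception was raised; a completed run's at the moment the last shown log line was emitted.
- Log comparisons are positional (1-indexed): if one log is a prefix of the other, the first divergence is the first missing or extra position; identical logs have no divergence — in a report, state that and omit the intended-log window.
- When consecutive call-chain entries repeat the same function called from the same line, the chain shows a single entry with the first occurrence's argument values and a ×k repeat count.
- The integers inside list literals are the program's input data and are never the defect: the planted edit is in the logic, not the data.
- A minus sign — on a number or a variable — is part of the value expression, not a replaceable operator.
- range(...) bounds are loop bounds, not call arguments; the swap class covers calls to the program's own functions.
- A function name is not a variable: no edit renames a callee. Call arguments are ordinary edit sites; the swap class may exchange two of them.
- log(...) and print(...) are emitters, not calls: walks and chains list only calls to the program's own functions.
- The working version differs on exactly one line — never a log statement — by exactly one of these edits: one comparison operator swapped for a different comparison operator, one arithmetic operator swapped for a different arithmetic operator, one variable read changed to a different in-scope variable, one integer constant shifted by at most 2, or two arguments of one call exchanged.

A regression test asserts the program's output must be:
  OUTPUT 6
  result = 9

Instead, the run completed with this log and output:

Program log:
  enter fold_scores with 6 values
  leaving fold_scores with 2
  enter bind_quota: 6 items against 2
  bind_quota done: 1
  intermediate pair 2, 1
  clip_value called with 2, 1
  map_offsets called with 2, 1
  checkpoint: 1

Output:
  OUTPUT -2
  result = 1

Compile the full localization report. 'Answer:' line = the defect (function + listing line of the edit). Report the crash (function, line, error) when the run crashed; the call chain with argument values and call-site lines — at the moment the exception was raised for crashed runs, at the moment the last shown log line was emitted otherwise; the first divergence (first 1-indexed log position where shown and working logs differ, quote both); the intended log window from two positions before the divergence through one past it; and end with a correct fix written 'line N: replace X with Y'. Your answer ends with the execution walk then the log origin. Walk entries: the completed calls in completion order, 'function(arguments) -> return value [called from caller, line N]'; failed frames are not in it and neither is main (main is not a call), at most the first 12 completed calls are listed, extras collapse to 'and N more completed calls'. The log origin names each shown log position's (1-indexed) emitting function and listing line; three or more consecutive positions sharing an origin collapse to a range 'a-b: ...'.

Answer: the defect is in fold_scores at line 5.
Key fact: The earliest visible damage is log position 2 — 'leaving fold_scores with 2' rather than the intended 'leaving fold_scores with 10'.
Call chain: main.
First divergence: position 2 — the shown line 'leaving fold_scores with 2' should read 'leaving fold_scores with 10'.
Intended log window:
  1: enter fold_scores with 6 values
  2: leaving fold_scores with 10
  3: enter bind_quota: 6 items against 2
Execution walk:
  fold_scores([7, 9, 8, 2, 10, 8]) -> 2  [called from main, line 33]
  bind_quota([7, 9, 8, 2, 10, 8], 2) -> 1  [called from main, line 34]
  map_offsets(2, 1, 2) -> 1  [called from clip_value, line 28]
  clip_value(2, 1) -> 1  [called from main, line 36]
Log line origins:
  1 — fold_scores, line 2
  2 — fold_scores, line 7
  3 — bind_quota, line 11
  4 — bind_quota, line 16
  5 — main, line 35
  6 — clip_value, line 25
  7 — map_offsets, line 20
  8 — main, line 37
A correct fix: line 5: replace `<` with `>`.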